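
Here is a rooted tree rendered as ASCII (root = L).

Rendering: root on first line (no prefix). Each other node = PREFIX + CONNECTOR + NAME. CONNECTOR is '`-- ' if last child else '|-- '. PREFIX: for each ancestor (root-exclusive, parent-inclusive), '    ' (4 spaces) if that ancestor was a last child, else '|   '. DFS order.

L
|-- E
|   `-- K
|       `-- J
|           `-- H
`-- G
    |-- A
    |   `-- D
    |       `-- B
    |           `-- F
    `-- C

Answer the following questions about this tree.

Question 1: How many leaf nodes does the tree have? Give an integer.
Leaves (nodes with no children): C, F, H

Answer: 3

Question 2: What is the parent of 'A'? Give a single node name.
Scan adjacency: A appears as child of G

Answer: G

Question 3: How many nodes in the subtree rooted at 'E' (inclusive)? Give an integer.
Answer: 4

Derivation:
Subtree rooted at E contains: E, H, J, K
Count = 4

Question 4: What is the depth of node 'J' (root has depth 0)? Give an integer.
Answer: 3

Derivation:
Path from root to J: L -> E -> K -> J
Depth = number of edges = 3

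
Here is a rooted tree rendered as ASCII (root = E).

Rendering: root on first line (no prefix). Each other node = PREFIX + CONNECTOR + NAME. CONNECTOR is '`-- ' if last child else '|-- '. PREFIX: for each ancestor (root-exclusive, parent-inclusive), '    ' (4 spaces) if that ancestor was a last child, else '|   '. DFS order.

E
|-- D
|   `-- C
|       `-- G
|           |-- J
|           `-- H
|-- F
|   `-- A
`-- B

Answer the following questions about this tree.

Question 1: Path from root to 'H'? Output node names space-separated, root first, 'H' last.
Walk down from root: E -> D -> C -> G -> H

Answer: E D C G H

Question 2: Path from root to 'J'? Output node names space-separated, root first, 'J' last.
Answer: E D C G J

Derivation:
Walk down from root: E -> D -> C -> G -> J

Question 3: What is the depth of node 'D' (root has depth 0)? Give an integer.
Answer: 1

Derivation:
Path from root to D: E -> D
Depth = number of edges = 1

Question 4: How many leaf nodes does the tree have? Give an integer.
Leaves (nodes with no children): A, B, H, J

Answer: 4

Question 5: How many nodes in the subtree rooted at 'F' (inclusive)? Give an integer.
Subtree rooted at F contains: A, F
Count = 2

Answer: 2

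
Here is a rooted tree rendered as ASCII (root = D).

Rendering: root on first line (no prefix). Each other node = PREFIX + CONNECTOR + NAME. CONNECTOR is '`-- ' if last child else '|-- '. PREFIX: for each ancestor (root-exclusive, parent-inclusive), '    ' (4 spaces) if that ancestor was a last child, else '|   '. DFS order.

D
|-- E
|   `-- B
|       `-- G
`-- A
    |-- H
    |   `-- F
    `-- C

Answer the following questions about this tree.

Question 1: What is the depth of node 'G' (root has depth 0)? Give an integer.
Answer: 3

Derivation:
Path from root to G: D -> E -> B -> G
Depth = number of edges = 3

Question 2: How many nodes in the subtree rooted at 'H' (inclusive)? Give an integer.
Answer: 2

Derivation:
Subtree rooted at H contains: F, H
Count = 2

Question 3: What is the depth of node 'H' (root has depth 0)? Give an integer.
Path from root to H: D -> A -> H
Depth = number of edges = 2

Answer: 2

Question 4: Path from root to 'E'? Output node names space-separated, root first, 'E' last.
Walk down from root: D -> E

Answer: D E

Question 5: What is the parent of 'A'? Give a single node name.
Scan adjacency: A appears as child of D

Answer: D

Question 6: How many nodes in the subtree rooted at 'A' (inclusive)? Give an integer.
Answer: 4

Derivation:
Subtree rooted at A contains: A, C, F, H
Count = 4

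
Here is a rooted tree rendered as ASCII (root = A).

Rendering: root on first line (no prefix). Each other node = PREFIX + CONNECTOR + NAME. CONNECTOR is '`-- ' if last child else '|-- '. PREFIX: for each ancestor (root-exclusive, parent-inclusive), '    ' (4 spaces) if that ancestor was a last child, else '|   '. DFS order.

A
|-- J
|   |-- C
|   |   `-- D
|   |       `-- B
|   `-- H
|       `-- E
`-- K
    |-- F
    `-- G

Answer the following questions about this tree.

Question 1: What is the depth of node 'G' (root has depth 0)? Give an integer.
Path from root to G: A -> K -> G
Depth = number of edges = 2

Answer: 2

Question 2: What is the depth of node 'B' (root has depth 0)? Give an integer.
Answer: 4

Derivation:
Path from root to B: A -> J -> C -> D -> B
Depth = number of edges = 4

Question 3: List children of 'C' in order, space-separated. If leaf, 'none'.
Node C's children (from adjacency): D

Answer: D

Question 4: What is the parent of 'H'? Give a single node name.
Scan adjacency: H appears as child of J

Answer: J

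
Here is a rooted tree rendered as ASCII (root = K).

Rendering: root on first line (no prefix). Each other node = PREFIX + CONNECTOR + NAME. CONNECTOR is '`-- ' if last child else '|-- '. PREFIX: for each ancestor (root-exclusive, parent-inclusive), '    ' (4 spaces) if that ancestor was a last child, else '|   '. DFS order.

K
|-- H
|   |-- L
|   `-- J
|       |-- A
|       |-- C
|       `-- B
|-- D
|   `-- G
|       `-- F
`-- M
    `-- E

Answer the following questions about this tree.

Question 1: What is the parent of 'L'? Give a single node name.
Scan adjacency: L appears as child of H

Answer: H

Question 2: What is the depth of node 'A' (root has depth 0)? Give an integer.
Path from root to A: K -> H -> J -> A
Depth = number of edges = 3

Answer: 3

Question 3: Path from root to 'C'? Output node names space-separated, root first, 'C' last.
Answer: K H J C

Derivation:
Walk down from root: K -> H -> J -> C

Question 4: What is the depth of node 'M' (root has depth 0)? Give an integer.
Answer: 1

Derivation:
Path from root to M: K -> M
Depth = number of edges = 1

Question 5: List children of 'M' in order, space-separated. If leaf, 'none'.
Node M's children (from adjacency): E

Answer: E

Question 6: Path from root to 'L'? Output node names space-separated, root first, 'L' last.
Answer: K H L

Derivation:
Walk down from root: K -> H -> L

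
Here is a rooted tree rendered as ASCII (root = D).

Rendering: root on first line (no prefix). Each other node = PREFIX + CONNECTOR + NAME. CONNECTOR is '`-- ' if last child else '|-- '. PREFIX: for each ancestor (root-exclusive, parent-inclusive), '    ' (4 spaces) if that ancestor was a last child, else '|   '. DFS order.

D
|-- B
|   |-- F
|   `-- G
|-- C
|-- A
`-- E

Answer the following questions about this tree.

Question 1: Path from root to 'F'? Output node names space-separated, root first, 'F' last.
Walk down from root: D -> B -> F

Answer: D B F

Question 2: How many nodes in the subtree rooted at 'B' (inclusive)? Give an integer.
Subtree rooted at B contains: B, F, G
Count = 3

Answer: 3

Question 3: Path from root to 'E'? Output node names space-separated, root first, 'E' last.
Answer: D E

Derivation:
Walk down from root: D -> E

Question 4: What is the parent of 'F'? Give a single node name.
Scan adjacency: F appears as child of B

Answer: B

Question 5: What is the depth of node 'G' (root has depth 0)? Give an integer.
Path from root to G: D -> B -> G
Depth = number of edges = 2

Answer: 2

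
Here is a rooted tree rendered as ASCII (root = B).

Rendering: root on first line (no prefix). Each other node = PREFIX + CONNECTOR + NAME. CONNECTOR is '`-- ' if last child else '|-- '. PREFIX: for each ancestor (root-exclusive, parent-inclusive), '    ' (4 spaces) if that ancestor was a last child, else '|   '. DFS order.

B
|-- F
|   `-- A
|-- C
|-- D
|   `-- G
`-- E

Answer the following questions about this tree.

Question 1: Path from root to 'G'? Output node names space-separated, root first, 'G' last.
Walk down from root: B -> D -> G

Answer: B D G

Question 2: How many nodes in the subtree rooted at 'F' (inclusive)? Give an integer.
Answer: 2

Derivation:
Subtree rooted at F contains: A, F
Count = 2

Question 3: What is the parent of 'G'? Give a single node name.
Scan adjacency: G appears as child of D

Answer: D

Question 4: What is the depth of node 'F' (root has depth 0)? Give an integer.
Answer: 1

Derivation:
Path from root to F: B -> F
Depth = number of edges = 1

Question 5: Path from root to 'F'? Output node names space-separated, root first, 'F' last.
Walk down from root: B -> F

Answer: B F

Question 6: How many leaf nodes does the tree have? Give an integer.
Leaves (nodes with no children): A, C, E, G

Answer: 4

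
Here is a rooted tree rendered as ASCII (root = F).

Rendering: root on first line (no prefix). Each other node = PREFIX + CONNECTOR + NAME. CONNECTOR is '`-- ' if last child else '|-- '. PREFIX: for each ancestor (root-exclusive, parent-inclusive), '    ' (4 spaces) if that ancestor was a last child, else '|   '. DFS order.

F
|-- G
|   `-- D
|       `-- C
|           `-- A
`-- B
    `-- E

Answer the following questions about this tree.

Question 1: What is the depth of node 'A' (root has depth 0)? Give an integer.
Path from root to A: F -> G -> D -> C -> A
Depth = number of edges = 4

Answer: 4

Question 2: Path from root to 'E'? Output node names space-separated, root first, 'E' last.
Answer: F B E

Derivation:
Walk down from root: F -> B -> E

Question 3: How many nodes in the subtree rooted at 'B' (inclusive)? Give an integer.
Subtree rooted at B contains: B, E
Count = 2

Answer: 2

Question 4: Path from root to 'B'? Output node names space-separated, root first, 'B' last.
Walk down from root: F -> B

Answer: F B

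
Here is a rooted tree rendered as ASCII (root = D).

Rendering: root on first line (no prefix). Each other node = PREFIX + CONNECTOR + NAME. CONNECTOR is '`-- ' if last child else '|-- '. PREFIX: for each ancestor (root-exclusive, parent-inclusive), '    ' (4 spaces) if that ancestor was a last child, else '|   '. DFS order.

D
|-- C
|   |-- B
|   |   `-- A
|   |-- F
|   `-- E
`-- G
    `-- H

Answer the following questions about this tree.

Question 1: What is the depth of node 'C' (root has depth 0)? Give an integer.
Path from root to C: D -> C
Depth = number of edges = 1

Answer: 1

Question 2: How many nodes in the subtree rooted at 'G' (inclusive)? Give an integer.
Subtree rooted at G contains: G, H
Count = 2

Answer: 2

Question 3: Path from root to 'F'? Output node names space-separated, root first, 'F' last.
Walk down from root: D -> C -> F

Answer: D C F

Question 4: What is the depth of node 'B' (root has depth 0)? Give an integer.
Path from root to B: D -> C -> B
Depth = number of edges = 2

Answer: 2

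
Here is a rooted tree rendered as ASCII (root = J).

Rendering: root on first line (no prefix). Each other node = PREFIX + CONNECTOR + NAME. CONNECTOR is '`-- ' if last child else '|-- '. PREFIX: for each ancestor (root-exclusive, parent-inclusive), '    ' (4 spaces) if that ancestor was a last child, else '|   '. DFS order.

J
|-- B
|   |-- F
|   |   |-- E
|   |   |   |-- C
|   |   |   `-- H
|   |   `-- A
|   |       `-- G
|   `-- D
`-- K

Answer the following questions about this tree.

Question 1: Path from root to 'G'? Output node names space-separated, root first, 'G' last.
Walk down from root: J -> B -> F -> A -> G

Answer: J B F A G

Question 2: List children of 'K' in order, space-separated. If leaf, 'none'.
Answer: none

Derivation:
Node K's children (from adjacency): (leaf)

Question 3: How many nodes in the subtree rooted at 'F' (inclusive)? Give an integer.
Subtree rooted at F contains: A, C, E, F, G, H
Count = 6

Answer: 6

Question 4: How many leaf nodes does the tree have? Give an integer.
Leaves (nodes with no children): C, D, G, H, K

Answer: 5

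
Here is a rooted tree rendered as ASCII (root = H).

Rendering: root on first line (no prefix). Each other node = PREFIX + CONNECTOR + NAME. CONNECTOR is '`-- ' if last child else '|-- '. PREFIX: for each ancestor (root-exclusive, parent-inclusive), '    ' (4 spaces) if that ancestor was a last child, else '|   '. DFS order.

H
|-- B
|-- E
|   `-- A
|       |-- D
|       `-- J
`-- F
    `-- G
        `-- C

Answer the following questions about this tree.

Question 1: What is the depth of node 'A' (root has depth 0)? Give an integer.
Answer: 2

Derivation:
Path from root to A: H -> E -> A
Depth = number of edges = 2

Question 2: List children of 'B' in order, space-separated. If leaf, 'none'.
Answer: none

Derivation:
Node B's children (from adjacency): (leaf)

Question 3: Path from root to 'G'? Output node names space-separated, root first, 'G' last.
Walk down from root: H -> F -> G

Answer: H F G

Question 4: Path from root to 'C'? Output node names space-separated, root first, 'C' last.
Walk down from root: H -> F -> G -> C

Answer: H F G C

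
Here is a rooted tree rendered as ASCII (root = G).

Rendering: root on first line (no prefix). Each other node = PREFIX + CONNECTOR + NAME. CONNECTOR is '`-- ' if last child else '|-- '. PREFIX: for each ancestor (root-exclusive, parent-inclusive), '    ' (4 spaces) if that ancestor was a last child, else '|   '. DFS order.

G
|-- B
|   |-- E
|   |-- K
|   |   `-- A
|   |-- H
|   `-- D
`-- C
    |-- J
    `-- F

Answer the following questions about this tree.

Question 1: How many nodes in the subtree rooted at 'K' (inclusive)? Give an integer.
Subtree rooted at K contains: A, K
Count = 2

Answer: 2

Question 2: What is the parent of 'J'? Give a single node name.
Answer: C

Derivation:
Scan adjacency: J appears as child of C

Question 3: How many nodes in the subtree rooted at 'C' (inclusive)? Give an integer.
Subtree rooted at C contains: C, F, J
Count = 3

Answer: 3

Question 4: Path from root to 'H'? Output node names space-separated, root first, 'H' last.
Answer: G B H

Derivation:
Walk down from root: G -> B -> H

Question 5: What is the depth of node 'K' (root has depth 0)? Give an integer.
Answer: 2

Derivation:
Path from root to K: G -> B -> K
Depth = number of edges = 2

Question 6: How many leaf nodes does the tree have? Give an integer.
Leaves (nodes with no children): A, D, E, F, H, J

Answer: 6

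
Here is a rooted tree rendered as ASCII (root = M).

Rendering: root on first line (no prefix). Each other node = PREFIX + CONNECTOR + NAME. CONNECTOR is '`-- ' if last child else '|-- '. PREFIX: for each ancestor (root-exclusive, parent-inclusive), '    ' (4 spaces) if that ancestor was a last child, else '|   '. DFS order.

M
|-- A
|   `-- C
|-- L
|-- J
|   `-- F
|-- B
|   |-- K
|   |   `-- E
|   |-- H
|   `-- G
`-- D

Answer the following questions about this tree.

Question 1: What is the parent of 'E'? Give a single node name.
Answer: K

Derivation:
Scan adjacency: E appears as child of K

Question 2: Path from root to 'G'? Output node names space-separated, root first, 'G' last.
Answer: M B G

Derivation:
Walk down from root: M -> B -> G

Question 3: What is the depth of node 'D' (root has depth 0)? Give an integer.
Answer: 1

Derivation:
Path from root to D: M -> D
Depth = number of edges = 1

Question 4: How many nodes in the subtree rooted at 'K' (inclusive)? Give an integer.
Answer: 2

Derivation:
Subtree rooted at K contains: E, K
Count = 2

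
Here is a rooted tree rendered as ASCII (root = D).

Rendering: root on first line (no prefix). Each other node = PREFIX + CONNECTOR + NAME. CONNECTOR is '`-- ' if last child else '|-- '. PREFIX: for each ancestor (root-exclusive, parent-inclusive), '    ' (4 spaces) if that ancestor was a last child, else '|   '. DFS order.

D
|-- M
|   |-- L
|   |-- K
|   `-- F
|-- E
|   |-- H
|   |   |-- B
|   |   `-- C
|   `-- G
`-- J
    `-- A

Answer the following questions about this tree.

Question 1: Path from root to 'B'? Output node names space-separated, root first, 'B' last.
Answer: D E H B

Derivation:
Walk down from root: D -> E -> H -> B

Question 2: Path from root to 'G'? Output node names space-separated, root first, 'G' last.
Walk down from root: D -> E -> G

Answer: D E G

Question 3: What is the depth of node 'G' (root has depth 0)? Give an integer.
Path from root to G: D -> E -> G
Depth = number of edges = 2

Answer: 2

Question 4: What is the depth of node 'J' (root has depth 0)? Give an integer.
Answer: 1

Derivation:
Path from root to J: D -> J
Depth = number of edges = 1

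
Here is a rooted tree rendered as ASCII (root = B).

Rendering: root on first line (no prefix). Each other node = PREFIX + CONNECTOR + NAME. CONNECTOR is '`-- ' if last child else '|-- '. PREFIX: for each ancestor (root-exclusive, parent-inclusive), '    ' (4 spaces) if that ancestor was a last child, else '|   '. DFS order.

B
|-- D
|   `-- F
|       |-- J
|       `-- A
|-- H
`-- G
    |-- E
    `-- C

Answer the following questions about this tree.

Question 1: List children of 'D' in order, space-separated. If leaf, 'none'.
Node D's children (from adjacency): F

Answer: F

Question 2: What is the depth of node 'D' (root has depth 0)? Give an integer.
Answer: 1

Derivation:
Path from root to D: B -> D
Depth = number of edges = 1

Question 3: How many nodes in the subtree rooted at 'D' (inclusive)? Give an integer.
Subtree rooted at D contains: A, D, F, J
Count = 4

Answer: 4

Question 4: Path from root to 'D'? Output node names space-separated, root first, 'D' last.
Walk down from root: B -> D

Answer: B D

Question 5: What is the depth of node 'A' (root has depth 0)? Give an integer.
Answer: 3

Derivation:
Path from root to A: B -> D -> F -> A
Depth = number of edges = 3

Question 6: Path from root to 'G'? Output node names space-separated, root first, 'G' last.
Walk down from root: B -> G

Answer: B G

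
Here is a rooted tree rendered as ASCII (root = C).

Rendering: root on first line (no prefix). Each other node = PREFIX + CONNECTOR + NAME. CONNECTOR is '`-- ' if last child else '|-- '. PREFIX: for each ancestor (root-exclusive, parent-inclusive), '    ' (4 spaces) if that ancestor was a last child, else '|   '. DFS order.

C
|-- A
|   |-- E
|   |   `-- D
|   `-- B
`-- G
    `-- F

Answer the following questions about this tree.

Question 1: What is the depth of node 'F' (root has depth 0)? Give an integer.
Answer: 2

Derivation:
Path from root to F: C -> G -> F
Depth = number of edges = 2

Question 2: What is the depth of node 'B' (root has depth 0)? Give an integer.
Path from root to B: C -> A -> B
Depth = number of edges = 2

Answer: 2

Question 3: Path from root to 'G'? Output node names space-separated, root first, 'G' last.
Walk down from root: C -> G

Answer: C G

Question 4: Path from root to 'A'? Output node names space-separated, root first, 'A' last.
Walk down from root: C -> A

Answer: C A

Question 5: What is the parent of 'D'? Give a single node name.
Answer: E

Derivation:
Scan adjacency: D appears as child of E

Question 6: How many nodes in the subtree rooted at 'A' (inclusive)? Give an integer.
Subtree rooted at A contains: A, B, D, E
Count = 4

Answer: 4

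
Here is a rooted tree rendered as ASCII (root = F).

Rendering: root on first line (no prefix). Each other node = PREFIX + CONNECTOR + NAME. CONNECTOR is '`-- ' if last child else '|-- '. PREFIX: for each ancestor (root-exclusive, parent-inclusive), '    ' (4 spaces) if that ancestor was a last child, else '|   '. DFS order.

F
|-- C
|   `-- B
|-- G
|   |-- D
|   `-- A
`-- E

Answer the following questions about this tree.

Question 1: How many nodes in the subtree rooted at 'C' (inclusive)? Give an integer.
Answer: 2

Derivation:
Subtree rooted at C contains: B, C
Count = 2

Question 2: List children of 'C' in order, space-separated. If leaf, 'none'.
Answer: B

Derivation:
Node C's children (from adjacency): B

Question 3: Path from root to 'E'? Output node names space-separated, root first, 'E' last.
Walk down from root: F -> E

Answer: F E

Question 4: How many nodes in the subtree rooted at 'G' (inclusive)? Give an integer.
Subtree rooted at G contains: A, D, G
Count = 3

Answer: 3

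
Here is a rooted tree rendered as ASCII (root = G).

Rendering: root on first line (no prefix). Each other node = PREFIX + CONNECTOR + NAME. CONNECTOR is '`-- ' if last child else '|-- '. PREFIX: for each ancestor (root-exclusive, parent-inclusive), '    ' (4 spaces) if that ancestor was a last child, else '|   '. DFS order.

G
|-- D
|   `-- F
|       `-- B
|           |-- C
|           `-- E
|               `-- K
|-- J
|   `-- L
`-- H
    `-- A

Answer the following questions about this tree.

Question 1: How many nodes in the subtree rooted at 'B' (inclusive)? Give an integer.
Subtree rooted at B contains: B, C, E, K
Count = 4

Answer: 4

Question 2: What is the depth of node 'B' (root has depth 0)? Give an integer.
Path from root to B: G -> D -> F -> B
Depth = number of edges = 3

Answer: 3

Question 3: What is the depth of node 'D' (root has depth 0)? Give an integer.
Answer: 1

Derivation:
Path from root to D: G -> D
Depth = number of edges = 1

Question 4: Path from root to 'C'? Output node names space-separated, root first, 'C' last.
Answer: G D F B C

Derivation:
Walk down from root: G -> D -> F -> B -> C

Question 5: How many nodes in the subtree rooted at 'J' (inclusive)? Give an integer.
Subtree rooted at J contains: J, L
Count = 2

Answer: 2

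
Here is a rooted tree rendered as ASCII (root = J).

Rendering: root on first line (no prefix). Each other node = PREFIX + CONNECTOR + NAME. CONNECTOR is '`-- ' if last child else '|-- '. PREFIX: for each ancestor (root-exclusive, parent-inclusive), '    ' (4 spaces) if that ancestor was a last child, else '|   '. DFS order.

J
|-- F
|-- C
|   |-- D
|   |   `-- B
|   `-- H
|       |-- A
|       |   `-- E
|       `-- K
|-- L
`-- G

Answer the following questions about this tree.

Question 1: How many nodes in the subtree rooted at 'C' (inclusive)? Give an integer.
Answer: 7

Derivation:
Subtree rooted at C contains: A, B, C, D, E, H, K
Count = 7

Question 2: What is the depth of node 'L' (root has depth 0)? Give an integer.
Answer: 1

Derivation:
Path from root to L: J -> L
Depth = number of edges = 1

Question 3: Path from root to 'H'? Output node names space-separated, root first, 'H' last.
Walk down from root: J -> C -> H

Answer: J C H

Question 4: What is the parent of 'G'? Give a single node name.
Answer: J

Derivation:
Scan adjacency: G appears as child of J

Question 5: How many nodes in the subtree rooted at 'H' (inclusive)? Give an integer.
Subtree rooted at H contains: A, E, H, K
Count = 4

Answer: 4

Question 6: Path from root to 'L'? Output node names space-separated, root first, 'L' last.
Walk down from root: J -> L

Answer: J L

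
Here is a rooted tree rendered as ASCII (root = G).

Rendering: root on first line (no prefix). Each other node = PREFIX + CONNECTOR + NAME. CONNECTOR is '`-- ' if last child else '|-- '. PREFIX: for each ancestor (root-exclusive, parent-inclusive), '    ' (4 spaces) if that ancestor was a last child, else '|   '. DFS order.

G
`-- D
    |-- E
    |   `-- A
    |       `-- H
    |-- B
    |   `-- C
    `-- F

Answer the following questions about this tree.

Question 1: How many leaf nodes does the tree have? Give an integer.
Answer: 3

Derivation:
Leaves (nodes with no children): C, F, H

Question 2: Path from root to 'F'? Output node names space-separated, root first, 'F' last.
Walk down from root: G -> D -> F

Answer: G D F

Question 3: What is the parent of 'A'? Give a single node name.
Scan adjacency: A appears as child of E

Answer: E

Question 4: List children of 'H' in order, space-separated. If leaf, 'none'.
Node H's children (from adjacency): (leaf)

Answer: none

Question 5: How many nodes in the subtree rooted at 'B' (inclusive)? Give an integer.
Answer: 2

Derivation:
Subtree rooted at B contains: B, C
Count = 2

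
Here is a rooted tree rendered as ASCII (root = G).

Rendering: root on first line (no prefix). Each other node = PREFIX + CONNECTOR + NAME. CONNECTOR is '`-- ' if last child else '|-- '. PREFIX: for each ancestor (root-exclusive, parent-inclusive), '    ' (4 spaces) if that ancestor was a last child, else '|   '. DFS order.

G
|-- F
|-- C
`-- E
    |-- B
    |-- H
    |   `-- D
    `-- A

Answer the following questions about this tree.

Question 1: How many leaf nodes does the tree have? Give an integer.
Answer: 5

Derivation:
Leaves (nodes with no children): A, B, C, D, F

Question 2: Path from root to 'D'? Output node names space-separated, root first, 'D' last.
Walk down from root: G -> E -> H -> D

Answer: G E H D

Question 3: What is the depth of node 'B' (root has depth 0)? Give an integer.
Path from root to B: G -> E -> B
Depth = number of edges = 2

Answer: 2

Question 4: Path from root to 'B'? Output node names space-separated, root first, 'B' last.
Answer: G E B

Derivation:
Walk down from root: G -> E -> B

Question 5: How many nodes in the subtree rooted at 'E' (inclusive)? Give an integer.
Subtree rooted at E contains: A, B, D, E, H
Count = 5

Answer: 5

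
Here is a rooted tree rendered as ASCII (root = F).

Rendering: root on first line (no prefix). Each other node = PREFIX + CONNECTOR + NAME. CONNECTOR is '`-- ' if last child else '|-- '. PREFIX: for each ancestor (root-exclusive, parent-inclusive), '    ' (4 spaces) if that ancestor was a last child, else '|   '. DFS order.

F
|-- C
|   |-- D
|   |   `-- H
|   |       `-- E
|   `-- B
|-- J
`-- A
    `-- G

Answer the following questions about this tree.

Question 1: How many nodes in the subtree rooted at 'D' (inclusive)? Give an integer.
Answer: 3

Derivation:
Subtree rooted at D contains: D, E, H
Count = 3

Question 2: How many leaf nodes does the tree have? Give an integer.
Leaves (nodes with no children): B, E, G, J

Answer: 4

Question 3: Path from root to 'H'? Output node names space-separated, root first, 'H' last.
Answer: F C D H

Derivation:
Walk down from root: F -> C -> D -> H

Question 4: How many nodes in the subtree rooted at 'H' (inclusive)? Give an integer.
Subtree rooted at H contains: E, H
Count = 2

Answer: 2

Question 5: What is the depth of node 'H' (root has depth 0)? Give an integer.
Path from root to H: F -> C -> D -> H
Depth = number of edges = 3

Answer: 3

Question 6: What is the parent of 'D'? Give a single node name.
Answer: C

Derivation:
Scan adjacency: D appears as child of C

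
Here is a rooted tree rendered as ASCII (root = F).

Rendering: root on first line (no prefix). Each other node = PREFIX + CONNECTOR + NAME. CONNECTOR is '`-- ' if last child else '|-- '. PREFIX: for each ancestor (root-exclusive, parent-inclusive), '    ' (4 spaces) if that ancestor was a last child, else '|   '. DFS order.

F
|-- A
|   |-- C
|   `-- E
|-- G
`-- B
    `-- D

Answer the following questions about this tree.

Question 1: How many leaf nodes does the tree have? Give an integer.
Leaves (nodes with no children): C, D, E, G

Answer: 4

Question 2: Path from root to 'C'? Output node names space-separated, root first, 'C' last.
Answer: F A C

Derivation:
Walk down from root: F -> A -> C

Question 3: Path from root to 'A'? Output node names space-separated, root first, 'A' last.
Answer: F A

Derivation:
Walk down from root: F -> A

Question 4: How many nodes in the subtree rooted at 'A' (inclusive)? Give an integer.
Subtree rooted at A contains: A, C, E
Count = 3

Answer: 3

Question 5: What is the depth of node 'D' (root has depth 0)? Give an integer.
Answer: 2

Derivation:
Path from root to D: F -> B -> D
Depth = number of edges = 2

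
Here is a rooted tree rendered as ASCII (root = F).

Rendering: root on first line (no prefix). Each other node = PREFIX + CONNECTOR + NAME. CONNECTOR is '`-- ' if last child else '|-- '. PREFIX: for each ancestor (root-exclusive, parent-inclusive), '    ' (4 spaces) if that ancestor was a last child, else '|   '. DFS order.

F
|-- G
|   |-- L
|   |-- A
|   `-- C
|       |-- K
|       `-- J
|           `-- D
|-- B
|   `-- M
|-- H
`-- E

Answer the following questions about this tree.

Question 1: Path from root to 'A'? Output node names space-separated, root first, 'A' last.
Answer: F G A

Derivation:
Walk down from root: F -> G -> A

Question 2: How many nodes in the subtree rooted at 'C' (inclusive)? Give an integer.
Answer: 4

Derivation:
Subtree rooted at C contains: C, D, J, K
Count = 4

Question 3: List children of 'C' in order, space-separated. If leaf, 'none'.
Node C's children (from adjacency): K, J

Answer: K J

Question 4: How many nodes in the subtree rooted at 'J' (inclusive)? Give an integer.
Subtree rooted at J contains: D, J
Count = 2

Answer: 2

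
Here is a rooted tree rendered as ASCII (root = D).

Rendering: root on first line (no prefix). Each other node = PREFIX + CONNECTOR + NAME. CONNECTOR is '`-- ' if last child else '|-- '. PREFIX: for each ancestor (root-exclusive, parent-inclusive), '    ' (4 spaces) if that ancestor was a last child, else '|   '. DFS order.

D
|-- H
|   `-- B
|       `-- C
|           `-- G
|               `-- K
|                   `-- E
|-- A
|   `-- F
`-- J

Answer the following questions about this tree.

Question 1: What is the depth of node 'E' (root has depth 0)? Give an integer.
Path from root to E: D -> H -> B -> C -> G -> K -> E
Depth = number of edges = 6

Answer: 6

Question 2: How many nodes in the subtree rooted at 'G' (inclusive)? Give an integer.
Answer: 3

Derivation:
Subtree rooted at G contains: E, G, K
Count = 3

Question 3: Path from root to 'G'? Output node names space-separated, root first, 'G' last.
Answer: D H B C G

Derivation:
Walk down from root: D -> H -> B -> C -> G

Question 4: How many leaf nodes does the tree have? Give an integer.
Answer: 3

Derivation:
Leaves (nodes with no children): E, F, J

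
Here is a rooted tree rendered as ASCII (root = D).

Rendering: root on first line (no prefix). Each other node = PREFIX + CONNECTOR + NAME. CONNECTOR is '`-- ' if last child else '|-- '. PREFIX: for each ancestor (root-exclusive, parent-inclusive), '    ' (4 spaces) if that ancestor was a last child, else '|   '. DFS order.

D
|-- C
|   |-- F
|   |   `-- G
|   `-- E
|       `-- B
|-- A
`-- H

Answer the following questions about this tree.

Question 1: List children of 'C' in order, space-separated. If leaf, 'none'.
Node C's children (from adjacency): F, E

Answer: F E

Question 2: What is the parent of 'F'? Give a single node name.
Answer: C

Derivation:
Scan adjacency: F appears as child of C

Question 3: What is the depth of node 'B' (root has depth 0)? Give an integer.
Path from root to B: D -> C -> E -> B
Depth = number of edges = 3

Answer: 3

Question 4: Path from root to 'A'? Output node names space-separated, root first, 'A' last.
Answer: D A

Derivation:
Walk down from root: D -> A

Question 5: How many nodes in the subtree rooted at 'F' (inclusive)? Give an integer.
Subtree rooted at F contains: F, G
Count = 2

Answer: 2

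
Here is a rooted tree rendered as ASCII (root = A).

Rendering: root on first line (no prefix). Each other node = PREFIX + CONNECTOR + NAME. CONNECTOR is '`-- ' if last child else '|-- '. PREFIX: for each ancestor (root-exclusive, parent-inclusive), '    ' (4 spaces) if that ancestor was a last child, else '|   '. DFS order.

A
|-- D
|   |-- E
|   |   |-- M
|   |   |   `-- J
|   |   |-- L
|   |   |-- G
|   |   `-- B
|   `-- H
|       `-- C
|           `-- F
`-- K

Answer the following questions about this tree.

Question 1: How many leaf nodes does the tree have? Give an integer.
Answer: 6

Derivation:
Leaves (nodes with no children): B, F, G, J, K, L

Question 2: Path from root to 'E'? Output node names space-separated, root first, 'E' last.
Answer: A D E

Derivation:
Walk down from root: A -> D -> E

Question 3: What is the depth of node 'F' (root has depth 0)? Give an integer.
Answer: 4

Derivation:
Path from root to F: A -> D -> H -> C -> F
Depth = number of edges = 4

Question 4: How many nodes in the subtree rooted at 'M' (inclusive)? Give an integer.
Answer: 2

Derivation:
Subtree rooted at M contains: J, M
Count = 2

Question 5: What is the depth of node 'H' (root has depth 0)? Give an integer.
Answer: 2

Derivation:
Path from root to H: A -> D -> H
Depth = number of edges = 2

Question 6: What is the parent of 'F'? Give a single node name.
Answer: C

Derivation:
Scan adjacency: F appears as child of C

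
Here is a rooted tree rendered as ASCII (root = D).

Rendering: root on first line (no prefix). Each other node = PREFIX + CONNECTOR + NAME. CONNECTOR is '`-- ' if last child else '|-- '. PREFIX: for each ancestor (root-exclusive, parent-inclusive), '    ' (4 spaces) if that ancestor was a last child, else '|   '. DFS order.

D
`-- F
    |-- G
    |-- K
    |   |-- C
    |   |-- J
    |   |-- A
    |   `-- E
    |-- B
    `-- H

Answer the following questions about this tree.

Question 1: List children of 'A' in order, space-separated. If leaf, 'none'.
Node A's children (from adjacency): (leaf)

Answer: none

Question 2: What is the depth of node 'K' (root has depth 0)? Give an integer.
Answer: 2

Derivation:
Path from root to K: D -> F -> K
Depth = number of edges = 2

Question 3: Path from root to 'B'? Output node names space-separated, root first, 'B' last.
Answer: D F B

Derivation:
Walk down from root: D -> F -> B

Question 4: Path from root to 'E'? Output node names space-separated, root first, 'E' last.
Answer: D F K E

Derivation:
Walk down from root: D -> F -> K -> E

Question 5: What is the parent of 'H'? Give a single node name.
Answer: F

Derivation:
Scan adjacency: H appears as child of F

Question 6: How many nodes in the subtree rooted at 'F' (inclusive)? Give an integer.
Answer: 9

Derivation:
Subtree rooted at F contains: A, B, C, E, F, G, H, J, K
Count = 9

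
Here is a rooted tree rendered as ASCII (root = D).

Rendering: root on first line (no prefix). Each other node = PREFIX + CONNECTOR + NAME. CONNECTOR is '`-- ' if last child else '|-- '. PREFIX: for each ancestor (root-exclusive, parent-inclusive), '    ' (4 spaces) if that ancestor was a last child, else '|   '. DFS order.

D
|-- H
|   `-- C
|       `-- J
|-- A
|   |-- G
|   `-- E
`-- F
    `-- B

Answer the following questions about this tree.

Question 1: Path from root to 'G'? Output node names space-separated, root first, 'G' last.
Answer: D A G

Derivation:
Walk down from root: D -> A -> G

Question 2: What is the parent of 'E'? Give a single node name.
Answer: A

Derivation:
Scan adjacency: E appears as child of A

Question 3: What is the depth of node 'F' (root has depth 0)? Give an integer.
Path from root to F: D -> F
Depth = number of edges = 1

Answer: 1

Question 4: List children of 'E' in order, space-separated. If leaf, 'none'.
Answer: none

Derivation:
Node E's children (from adjacency): (leaf)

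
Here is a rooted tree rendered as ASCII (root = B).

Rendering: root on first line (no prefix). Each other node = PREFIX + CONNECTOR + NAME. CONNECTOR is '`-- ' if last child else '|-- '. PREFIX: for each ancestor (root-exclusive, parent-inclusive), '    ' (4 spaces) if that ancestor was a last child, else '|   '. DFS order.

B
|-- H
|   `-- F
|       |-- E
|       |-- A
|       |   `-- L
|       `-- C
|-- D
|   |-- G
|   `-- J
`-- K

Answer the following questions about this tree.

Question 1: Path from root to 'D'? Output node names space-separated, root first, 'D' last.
Walk down from root: B -> D

Answer: B D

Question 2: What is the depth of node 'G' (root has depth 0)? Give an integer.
Path from root to G: B -> D -> G
Depth = number of edges = 2

Answer: 2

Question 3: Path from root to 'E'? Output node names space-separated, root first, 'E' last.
Walk down from root: B -> H -> F -> E

Answer: B H F E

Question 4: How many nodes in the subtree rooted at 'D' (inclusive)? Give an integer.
Subtree rooted at D contains: D, G, J
Count = 3

Answer: 3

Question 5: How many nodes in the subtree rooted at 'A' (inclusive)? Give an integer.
Answer: 2

Derivation:
Subtree rooted at A contains: A, L
Count = 2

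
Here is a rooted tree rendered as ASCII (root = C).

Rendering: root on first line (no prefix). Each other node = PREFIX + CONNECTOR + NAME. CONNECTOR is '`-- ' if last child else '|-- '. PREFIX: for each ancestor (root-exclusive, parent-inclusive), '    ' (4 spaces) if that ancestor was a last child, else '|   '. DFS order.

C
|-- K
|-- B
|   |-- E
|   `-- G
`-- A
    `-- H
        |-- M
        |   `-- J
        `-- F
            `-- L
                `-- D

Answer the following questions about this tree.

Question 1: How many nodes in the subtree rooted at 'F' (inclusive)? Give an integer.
Answer: 3

Derivation:
Subtree rooted at F contains: D, F, L
Count = 3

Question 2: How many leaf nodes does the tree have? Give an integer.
Leaves (nodes with no children): D, E, G, J, K

Answer: 5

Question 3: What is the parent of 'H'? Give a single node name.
Scan adjacency: H appears as child of A

Answer: A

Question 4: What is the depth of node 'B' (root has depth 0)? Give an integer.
Path from root to B: C -> B
Depth = number of edges = 1

Answer: 1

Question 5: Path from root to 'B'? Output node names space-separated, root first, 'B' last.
Walk down from root: C -> B

Answer: C B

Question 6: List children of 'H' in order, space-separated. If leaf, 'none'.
Node H's children (from adjacency): M, F

Answer: M F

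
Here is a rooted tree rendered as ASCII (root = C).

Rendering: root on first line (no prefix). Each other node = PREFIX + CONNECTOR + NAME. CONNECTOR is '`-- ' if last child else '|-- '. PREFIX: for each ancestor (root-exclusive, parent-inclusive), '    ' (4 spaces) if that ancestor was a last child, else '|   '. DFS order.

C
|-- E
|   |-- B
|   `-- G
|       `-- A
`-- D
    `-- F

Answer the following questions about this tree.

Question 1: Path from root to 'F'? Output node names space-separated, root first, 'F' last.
Walk down from root: C -> D -> F

Answer: C D F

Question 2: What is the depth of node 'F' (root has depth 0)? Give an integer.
Answer: 2

Derivation:
Path from root to F: C -> D -> F
Depth = number of edges = 2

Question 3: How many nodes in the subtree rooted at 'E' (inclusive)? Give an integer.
Answer: 4

Derivation:
Subtree rooted at E contains: A, B, E, G
Count = 4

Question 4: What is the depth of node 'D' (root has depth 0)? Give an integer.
Path from root to D: C -> D
Depth = number of edges = 1

Answer: 1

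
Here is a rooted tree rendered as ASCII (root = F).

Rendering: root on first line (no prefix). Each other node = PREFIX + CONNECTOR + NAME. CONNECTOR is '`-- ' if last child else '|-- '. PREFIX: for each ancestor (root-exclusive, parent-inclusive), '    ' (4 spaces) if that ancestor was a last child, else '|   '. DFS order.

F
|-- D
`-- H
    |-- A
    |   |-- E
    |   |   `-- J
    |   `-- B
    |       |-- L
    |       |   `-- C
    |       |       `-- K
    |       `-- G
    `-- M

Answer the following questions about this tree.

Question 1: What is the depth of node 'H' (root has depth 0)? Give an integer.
Path from root to H: F -> H
Depth = number of edges = 1

Answer: 1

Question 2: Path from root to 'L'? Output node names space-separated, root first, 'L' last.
Answer: F H A B L

Derivation:
Walk down from root: F -> H -> A -> B -> L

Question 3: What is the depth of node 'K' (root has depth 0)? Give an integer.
Answer: 6

Derivation:
Path from root to K: F -> H -> A -> B -> L -> C -> K
Depth = number of edges = 6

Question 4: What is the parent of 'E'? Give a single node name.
Answer: A

Derivation:
Scan adjacency: E appears as child of A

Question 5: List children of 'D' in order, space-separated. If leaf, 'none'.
Node D's children (from adjacency): (leaf)

Answer: none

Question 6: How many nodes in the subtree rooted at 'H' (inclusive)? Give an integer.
Subtree rooted at H contains: A, B, C, E, G, H, J, K, L, M
Count = 10

Answer: 10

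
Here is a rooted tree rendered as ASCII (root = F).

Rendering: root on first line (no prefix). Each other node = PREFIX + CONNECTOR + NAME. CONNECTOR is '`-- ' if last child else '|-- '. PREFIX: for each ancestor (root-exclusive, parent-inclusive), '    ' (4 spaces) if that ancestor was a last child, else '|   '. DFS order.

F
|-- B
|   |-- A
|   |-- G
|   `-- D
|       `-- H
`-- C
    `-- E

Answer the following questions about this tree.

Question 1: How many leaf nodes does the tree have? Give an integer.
Leaves (nodes with no children): A, E, G, H

Answer: 4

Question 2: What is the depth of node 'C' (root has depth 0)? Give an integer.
Answer: 1

Derivation:
Path from root to C: F -> C
Depth = number of edges = 1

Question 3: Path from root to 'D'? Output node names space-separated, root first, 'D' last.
Answer: F B D

Derivation:
Walk down from root: F -> B -> D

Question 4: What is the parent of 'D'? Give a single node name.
Scan adjacency: D appears as child of B

Answer: B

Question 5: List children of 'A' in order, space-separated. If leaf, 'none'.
Node A's children (from adjacency): (leaf)

Answer: none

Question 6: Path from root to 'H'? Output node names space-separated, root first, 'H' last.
Answer: F B D H

Derivation:
Walk down from root: F -> B -> D -> H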